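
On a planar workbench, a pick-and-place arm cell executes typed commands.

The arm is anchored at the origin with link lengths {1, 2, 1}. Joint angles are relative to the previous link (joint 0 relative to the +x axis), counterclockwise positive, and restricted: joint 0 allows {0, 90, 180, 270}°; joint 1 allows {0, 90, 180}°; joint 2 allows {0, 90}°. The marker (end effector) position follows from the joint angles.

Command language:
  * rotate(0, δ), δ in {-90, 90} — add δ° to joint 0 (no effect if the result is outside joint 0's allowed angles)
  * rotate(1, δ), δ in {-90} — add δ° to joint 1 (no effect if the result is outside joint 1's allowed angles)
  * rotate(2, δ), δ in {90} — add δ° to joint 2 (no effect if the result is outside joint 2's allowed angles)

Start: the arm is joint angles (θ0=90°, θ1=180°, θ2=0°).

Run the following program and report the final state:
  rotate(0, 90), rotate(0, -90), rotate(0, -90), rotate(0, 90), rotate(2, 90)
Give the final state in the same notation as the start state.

joint angles (θ0=90°, θ1=180°, θ2=90°)

from: joint angles (θ0=90°, θ1=180°, θ2=0°)
1. rotate(0, 90) → joint angles (θ0=180°, θ1=180°, θ2=0°)
2. rotate(0, -90) → joint angles (θ0=90°, θ1=180°, θ2=0°)
3. rotate(0, -90) → joint angles (θ0=0°, θ1=180°, θ2=0°)
4. rotate(0, 90) → joint angles (θ0=90°, θ1=180°, θ2=0°)
5. rotate(2, 90) → joint angles (θ0=90°, θ1=180°, θ2=90°)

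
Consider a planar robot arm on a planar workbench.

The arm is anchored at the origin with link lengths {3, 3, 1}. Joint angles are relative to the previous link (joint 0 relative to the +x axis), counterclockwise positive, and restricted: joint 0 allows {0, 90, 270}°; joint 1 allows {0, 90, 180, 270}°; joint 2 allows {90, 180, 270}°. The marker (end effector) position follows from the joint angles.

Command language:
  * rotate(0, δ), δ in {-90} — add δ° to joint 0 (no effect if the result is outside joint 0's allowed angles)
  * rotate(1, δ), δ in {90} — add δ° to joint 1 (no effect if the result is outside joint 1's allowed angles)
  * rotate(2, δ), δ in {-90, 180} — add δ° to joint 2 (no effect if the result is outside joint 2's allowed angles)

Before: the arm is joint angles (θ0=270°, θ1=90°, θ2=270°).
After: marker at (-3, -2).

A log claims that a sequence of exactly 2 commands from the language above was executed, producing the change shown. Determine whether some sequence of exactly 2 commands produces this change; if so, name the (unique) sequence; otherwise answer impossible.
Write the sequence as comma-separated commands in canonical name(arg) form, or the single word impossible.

start: joint angles (θ0=270°, θ1=90°, θ2=270°)
[1] after rotate(1, 90): joint angles (θ0=270°, θ1=180°, θ2=270°)
[2] after rotate(1, 90): joint angles (θ0=270°, θ1=270°, θ2=270°)
no rival 2-sequence matches.

rotate(1, 90), rotate(1, 90)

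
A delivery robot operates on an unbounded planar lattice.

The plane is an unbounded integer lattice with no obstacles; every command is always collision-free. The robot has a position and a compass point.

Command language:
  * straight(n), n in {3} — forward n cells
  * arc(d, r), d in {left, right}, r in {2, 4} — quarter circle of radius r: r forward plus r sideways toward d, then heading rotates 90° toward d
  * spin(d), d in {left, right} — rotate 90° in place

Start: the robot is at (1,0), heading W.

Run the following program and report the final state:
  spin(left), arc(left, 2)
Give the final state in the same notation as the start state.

at (3,-2), heading E

begin: at (1,0), heading W
[1] after spin(left): at (1,0), heading S
[2] after arc(left, 2): at (3,-2), heading E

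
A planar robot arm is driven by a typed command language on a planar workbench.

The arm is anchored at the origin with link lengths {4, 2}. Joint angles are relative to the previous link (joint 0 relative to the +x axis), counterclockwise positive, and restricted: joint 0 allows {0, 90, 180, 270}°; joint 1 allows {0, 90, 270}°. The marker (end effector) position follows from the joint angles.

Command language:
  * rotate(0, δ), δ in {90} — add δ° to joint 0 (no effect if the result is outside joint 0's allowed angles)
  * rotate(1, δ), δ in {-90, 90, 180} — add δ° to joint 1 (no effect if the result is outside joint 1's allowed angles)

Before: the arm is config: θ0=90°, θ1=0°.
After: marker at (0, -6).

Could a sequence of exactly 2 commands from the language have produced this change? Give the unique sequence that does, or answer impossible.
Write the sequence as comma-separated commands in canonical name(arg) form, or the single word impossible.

t0: config: θ0=90°, θ1=0°
t=1 rotate(0, 90) ⇒ config: θ0=180°, θ1=0°
t=2 rotate(0, 90) ⇒ config: θ0=270°, θ1=0°
all 16 alternatives checked — unique.

rotate(0, 90), rotate(0, 90)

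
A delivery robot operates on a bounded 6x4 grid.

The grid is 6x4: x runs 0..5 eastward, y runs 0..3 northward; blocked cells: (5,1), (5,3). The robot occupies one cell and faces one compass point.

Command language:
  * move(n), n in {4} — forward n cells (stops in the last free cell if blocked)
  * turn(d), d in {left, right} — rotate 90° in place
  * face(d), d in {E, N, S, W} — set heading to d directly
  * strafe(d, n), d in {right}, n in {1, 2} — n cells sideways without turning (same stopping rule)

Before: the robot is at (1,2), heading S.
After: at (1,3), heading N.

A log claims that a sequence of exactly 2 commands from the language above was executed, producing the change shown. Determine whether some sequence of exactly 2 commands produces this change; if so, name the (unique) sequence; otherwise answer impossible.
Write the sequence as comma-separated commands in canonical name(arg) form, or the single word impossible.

key: running move(4) before face(N) would end elsewhere — order is forced
t0: at (1,2), heading S
step 1 (face(N)): at (1,2), heading N
step 2 (move(4)): at (1,3), heading N
all 81 alternatives checked — unique.

face(N), move(4)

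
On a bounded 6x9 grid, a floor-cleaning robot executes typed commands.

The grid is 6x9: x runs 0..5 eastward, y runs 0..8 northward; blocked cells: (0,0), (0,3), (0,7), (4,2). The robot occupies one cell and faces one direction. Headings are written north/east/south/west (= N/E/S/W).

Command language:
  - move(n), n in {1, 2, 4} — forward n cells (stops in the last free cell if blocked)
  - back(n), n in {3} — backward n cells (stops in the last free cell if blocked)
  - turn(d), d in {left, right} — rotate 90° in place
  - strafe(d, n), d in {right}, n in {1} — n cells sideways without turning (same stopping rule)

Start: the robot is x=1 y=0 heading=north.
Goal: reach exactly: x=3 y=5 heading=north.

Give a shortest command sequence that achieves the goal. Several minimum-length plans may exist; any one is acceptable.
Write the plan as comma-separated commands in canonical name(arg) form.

move(1), move(4), strafe(right, 1), strafe(right, 1)

t0: x=1 y=0 heading=north
t=1 move(1) ⇒ x=1 y=1 heading=north
t=2 move(4) ⇒ x=1 y=5 heading=north
t=3 strafe(right, 1) ⇒ x=2 y=5 heading=north
t=4 strafe(right, 1) ⇒ x=3 y=5 heading=north
no 3-step plan works, so 4 is optimal.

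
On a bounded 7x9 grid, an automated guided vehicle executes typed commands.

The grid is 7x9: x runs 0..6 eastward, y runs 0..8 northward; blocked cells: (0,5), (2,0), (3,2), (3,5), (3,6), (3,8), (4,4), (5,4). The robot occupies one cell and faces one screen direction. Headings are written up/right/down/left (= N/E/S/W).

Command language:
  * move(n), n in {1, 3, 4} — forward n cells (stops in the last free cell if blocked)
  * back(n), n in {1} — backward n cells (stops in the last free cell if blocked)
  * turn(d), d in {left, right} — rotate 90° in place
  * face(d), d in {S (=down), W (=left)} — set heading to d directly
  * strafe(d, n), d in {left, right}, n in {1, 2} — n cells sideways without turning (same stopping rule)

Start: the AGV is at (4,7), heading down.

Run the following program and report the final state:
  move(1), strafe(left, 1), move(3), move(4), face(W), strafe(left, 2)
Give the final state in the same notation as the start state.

at (5,5), heading left

from: at (4,7), heading down
[1] after move(1): at (4,6), heading down
[2] after strafe(left, 1): at (5,6), heading down
[3] after move(3): at (5,5), heading down
[4] after move(4): at (5,5), heading down
[5] after face(W): at (5,5), heading left
[6] after strafe(left, 2): at (5,5), heading left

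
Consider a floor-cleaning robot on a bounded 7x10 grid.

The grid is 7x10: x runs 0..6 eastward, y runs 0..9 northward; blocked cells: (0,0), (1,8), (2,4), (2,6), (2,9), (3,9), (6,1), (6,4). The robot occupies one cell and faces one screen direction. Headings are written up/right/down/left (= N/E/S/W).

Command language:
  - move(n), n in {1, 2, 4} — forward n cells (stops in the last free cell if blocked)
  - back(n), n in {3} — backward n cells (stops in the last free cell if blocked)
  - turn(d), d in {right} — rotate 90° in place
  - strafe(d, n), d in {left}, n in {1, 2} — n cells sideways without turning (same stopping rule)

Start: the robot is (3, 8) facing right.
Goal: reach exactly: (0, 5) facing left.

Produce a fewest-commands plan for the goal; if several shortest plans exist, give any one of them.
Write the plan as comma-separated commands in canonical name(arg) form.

turn(right), move(1), turn(right), strafe(left, 2), move(4)

initial: (3, 8) facing right
step 1 (turn(right)): (3, 8) facing down
step 2 (move(1)): (3, 7) facing down
step 3 (turn(right)): (3, 7) facing left
step 4 (strafe(left, 2)): (3, 5) facing left
step 5 (move(4)): (0, 5) facing left
minimal: 5 command(s), checked below 5.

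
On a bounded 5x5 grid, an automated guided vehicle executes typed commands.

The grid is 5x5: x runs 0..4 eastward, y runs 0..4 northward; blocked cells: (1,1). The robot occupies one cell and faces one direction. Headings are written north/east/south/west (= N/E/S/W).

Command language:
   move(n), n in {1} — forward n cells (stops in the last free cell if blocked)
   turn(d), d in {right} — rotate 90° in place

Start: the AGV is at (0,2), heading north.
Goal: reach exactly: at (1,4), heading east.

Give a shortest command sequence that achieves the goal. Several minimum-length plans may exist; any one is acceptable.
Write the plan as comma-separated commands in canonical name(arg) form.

start: at (0,2), heading north
[1] after move(1): at (0,3), heading north
[2] after move(1): at (0,4), heading north
[3] after turn(right): at (0,4), heading east
[4] after move(1): at (1,4), heading east
minimal: 4 command(s), checked below 4.

move(1), move(1), turn(right), move(1)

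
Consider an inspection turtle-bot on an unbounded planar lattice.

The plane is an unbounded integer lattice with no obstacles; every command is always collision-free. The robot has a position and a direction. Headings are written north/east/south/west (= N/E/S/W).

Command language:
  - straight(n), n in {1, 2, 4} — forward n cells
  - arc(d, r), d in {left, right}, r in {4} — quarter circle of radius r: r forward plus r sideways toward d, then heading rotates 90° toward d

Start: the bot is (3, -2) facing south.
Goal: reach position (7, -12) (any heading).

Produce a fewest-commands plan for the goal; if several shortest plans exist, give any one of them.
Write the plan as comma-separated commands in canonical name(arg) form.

from: (3, -2) facing south
step 1 (straight(2)): (3, -4) facing south
step 2 (straight(4)): (3, -8) facing south
step 3 (arc(left, 4)): (7, -12) facing east
no 2-step plan works, so 3 is optimal.

straight(2), straight(4), arc(left, 4)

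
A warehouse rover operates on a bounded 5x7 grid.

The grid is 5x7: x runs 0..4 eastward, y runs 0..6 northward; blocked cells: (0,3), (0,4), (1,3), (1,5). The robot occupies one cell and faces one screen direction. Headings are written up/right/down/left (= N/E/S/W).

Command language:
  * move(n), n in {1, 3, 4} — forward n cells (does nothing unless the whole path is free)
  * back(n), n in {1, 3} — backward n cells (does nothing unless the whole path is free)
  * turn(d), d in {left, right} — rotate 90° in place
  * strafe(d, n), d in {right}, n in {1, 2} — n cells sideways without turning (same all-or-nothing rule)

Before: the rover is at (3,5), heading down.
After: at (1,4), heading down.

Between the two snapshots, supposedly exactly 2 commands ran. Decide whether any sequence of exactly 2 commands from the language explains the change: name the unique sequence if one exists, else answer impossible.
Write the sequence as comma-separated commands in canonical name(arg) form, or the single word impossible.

key: order matters: swapping move(1) and strafe(right, 2) lands elsewhere
t0: at (3,5), heading down
step 1 (move(1)): at (3,4), heading down
step 2 (strafe(right, 2)): at (1,4), heading down
uniquely the one of 81 2-step routes that fits.

move(1), strafe(right, 2)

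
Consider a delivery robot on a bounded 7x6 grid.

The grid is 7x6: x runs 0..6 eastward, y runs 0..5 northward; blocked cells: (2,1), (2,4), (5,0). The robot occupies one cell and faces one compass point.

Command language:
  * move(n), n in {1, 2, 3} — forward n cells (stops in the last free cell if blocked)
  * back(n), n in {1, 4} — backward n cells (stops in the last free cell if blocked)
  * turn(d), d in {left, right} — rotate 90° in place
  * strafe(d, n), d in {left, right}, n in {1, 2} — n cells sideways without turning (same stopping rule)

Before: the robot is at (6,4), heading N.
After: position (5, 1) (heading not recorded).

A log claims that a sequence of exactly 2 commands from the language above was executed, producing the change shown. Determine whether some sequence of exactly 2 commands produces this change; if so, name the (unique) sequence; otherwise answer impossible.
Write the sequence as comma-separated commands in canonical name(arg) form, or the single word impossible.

strafe(left, 1), back(4)

key: back(4) is stopped early by the blocked cell at (5,0)
initial: at (6,4), heading N
t=1 strafe(left, 1) ⇒ at (5,4), heading N
t=2 back(4) ⇒ at (5,1), heading N
no other 2-command option fits: unique.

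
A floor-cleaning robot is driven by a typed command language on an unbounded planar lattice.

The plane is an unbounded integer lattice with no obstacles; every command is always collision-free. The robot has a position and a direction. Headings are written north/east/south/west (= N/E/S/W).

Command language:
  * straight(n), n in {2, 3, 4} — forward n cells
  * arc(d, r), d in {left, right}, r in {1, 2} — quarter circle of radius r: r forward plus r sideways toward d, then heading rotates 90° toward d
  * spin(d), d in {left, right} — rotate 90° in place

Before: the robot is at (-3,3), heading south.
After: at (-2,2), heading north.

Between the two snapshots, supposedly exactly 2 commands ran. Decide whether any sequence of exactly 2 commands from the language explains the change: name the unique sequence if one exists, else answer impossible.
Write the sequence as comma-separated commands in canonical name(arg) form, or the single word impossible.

key: position moved to (-2,2) AND the heading swung to N — translation plus rotation needed
from: at (-3,3), heading south
1. arc(left, 1) → at (-2,2), heading east
2. spin(left) → at (-2,2), heading north
no other 2-command option fits: unique.

arc(left, 1), spin(left)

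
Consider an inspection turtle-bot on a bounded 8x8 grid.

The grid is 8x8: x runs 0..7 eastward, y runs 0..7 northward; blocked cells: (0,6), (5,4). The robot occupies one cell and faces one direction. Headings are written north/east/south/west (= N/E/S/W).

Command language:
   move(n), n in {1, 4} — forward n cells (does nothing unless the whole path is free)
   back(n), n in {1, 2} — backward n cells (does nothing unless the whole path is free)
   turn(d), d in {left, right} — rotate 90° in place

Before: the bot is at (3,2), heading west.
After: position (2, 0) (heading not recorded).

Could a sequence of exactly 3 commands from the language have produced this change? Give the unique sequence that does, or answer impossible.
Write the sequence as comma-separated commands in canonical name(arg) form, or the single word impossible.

key: order matters: swapping move(1) and back(2) lands elsewhere
begin: at (3,2), heading west
step 1 (move(1)): at (2,2), heading west
step 2 (turn(right)): at (2,2), heading north
step 3 (back(2)): at (2,0), heading north
all 216 alternatives checked — unique.

move(1), turn(right), back(2)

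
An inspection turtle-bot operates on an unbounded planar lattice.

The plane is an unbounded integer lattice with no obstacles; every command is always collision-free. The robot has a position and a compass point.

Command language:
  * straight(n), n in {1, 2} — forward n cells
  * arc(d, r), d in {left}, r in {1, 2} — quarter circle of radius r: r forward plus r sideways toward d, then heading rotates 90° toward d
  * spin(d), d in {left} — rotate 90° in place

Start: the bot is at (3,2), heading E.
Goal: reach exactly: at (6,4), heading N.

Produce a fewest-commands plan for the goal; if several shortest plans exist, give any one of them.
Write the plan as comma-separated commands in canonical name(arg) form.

straight(1), arc(left, 2)

begin: at (3,2), heading E
[1] after straight(1): at (4,2), heading E
[2] after arc(left, 2): at (6,4), heading N
minimal: 2 command(s), checked below 2.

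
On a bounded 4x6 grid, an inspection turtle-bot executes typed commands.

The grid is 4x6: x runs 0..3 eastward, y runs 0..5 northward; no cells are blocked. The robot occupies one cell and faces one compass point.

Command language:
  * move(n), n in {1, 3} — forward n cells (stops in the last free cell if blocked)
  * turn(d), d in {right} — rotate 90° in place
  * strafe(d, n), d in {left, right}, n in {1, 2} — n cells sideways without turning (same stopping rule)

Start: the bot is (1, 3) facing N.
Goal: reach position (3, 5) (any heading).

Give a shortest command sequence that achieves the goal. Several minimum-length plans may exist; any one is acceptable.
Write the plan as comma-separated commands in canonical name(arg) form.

move(3), strafe(right, 2)

initial: (1, 3) facing N
step 1 (move(3)): (1, 5) facing N
step 2 (strafe(right, 2)): (3, 5) facing N
nothing shorter than 2 reaches the goal.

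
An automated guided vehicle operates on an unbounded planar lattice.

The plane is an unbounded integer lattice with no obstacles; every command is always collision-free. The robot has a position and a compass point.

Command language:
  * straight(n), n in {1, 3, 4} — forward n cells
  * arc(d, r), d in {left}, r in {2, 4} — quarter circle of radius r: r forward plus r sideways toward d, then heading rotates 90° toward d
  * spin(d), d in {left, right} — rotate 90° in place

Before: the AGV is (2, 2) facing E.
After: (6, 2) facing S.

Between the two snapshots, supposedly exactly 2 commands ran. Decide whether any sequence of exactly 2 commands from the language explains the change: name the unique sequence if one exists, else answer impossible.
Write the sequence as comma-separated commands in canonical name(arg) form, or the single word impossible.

key: cell and facing (now S) both changed — the 2 commands mix motion and turning
start: (2, 2) facing E
step 1 (straight(4)): (6, 2) facing E
step 2 (spin(right)): (6, 2) facing S
no other 2-command option fits: unique.

straight(4), spin(right)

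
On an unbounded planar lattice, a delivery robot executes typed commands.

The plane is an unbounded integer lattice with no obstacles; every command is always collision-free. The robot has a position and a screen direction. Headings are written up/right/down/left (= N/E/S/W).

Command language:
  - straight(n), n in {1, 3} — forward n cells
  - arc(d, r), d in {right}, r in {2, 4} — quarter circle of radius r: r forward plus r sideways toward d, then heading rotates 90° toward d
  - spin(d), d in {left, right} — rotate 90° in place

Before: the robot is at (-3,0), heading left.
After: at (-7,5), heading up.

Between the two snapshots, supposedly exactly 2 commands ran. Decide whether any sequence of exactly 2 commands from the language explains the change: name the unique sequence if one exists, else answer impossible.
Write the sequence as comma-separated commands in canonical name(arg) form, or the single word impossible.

arc(right, 4), straight(1)

key: running straight(1) before arc(right, 4) would end elsewhere — order is forced
start: at (-3,0), heading left
[1] after arc(right, 4): at (-7,4), heading up
[2] after straight(1): at (-7,5), heading up
no rival 2-sequence matches.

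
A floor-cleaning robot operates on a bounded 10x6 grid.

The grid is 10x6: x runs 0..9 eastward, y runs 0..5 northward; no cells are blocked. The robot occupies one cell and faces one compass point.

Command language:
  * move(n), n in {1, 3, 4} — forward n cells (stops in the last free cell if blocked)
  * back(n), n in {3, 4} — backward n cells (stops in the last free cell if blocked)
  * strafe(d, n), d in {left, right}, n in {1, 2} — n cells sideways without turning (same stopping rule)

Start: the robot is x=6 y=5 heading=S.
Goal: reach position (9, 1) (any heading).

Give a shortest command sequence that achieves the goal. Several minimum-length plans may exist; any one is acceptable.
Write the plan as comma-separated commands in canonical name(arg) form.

move(4), strafe(left, 2), strafe(left, 2)

start: x=6 y=5 heading=S
1. move(4) → x=6 y=1 heading=S
2. strafe(left, 2) → x=8 y=1 heading=S
3. strafe(left, 2) → x=9 y=1 heading=S
nothing shorter than 3 reaches the goal.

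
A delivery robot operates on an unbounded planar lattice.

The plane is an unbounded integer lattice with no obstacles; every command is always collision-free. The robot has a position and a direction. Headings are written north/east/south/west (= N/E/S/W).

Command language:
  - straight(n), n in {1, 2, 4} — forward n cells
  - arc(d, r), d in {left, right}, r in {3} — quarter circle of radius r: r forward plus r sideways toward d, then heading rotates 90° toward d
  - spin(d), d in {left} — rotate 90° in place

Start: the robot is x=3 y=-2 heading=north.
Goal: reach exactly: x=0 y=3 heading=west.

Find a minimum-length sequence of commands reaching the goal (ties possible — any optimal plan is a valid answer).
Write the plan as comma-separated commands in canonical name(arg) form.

straight(2), arc(left, 3)

from: x=3 y=-2 heading=north
t=1 straight(2) ⇒ x=3 y=0 heading=north
t=2 arc(left, 3) ⇒ x=0 y=3 heading=west
nothing shorter than 2 reaches the goal.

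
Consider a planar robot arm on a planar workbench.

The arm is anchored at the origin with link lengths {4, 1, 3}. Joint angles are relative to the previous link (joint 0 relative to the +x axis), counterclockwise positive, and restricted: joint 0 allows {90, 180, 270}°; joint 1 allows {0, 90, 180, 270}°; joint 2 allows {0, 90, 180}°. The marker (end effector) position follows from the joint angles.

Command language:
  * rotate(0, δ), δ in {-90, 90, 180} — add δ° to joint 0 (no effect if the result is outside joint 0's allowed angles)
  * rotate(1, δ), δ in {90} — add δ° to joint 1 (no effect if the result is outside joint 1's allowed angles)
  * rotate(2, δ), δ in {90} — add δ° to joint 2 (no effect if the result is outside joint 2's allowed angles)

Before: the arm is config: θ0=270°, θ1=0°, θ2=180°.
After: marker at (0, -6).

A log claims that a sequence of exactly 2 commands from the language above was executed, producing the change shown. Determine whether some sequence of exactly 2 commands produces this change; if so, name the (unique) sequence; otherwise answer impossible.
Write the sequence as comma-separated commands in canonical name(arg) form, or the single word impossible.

rotate(1, 90), rotate(1, 90)

from: config: θ0=270°, θ1=0°, θ2=180°
step 1 (rotate(1, 90)): config: θ0=270°, θ1=90°, θ2=180°
step 2 (rotate(1, 90)): config: θ0=270°, θ1=180°, θ2=180°
no rival 2-sequence matches.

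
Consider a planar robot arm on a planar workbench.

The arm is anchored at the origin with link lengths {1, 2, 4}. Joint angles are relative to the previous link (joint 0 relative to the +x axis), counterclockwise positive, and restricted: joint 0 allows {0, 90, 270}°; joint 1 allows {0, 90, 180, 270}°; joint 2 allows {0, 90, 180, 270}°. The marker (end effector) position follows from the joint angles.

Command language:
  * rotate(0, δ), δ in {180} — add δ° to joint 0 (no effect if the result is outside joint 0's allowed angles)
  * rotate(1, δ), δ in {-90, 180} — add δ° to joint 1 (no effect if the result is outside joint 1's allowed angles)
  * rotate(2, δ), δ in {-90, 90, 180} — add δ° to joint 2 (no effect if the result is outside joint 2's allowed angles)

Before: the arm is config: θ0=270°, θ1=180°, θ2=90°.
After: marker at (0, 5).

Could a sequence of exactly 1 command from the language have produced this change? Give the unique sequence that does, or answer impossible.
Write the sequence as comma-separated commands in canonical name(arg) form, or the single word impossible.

rotate(2, -90)

t0: config: θ0=270°, θ1=180°, θ2=90°
1. rotate(2, -90) → config: θ0=270°, θ1=180°, θ2=0°
no other 1-command option fits: unique.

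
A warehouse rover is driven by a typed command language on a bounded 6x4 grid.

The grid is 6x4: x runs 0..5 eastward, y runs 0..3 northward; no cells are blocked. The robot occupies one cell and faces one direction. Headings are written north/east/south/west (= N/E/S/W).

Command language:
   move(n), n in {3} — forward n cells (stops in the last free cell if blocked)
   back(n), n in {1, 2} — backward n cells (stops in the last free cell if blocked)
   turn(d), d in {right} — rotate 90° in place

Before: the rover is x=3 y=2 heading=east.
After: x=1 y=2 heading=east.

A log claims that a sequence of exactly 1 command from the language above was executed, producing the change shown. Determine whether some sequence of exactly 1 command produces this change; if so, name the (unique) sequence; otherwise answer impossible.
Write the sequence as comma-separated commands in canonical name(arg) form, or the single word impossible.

back(2)

key: still facing E — the one step turns nothing
t0: x=3 y=2 heading=east
t=1 back(2) ⇒ x=1 y=2 heading=east
all 4 alternatives checked — unique.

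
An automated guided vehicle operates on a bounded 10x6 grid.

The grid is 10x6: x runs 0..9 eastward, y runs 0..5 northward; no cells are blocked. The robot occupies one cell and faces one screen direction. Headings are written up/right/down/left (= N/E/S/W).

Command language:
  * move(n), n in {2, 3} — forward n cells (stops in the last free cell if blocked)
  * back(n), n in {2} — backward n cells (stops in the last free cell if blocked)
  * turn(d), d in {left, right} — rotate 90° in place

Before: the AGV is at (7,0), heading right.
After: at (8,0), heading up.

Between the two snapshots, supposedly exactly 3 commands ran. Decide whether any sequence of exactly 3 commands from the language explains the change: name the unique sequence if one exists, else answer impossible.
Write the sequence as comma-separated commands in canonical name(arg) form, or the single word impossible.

back(2), move(3), turn(left)

key: position moved to (8,0) AND the heading swung to N — translation plus rotation needed
start: at (7,0), heading right
1. back(2) → at (5,0), heading right
2. move(3) → at (8,0), heading right
3. turn(left) → at (8,0), heading up
all 125 alternatives checked — unique.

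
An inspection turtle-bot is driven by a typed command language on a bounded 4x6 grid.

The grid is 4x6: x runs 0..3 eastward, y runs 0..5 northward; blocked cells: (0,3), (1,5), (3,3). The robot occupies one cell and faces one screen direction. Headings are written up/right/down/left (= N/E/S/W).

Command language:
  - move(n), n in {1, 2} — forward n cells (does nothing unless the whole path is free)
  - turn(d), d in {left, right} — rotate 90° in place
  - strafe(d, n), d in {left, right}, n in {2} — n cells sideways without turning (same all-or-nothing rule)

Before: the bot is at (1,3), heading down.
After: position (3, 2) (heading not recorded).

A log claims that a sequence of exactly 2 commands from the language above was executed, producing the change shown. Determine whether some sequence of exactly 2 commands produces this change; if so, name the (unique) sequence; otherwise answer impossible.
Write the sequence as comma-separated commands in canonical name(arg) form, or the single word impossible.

move(1), strafe(left, 2)

key: running strafe(left, 2) before move(1) would end elsewhere — order is forced
t0: at (1,3), heading down
[1] after move(1): at (1,2), heading down
[2] after strafe(left, 2): at (3,2), heading down
no other 2-command option fits: unique.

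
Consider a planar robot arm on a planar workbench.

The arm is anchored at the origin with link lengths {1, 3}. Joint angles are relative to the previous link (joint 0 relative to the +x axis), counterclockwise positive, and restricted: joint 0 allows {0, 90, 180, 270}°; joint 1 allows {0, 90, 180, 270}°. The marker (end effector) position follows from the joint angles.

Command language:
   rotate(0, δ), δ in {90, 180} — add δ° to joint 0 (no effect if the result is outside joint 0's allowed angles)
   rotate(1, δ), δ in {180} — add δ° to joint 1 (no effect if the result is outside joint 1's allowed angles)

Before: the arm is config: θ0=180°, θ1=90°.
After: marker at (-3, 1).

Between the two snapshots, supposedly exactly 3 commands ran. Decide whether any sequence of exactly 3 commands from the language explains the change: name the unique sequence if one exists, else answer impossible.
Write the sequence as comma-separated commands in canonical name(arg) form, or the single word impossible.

initial: config: θ0=180°, θ1=90°
t=1 rotate(0, 90) ⇒ config: θ0=270°, θ1=90°
t=2 rotate(0, 90) ⇒ config: θ0=0°, θ1=90°
t=3 rotate(0, 90) ⇒ config: θ0=90°, θ1=90°
all 27 alternatives checked — unique.

rotate(0, 90), rotate(0, 90), rotate(0, 90)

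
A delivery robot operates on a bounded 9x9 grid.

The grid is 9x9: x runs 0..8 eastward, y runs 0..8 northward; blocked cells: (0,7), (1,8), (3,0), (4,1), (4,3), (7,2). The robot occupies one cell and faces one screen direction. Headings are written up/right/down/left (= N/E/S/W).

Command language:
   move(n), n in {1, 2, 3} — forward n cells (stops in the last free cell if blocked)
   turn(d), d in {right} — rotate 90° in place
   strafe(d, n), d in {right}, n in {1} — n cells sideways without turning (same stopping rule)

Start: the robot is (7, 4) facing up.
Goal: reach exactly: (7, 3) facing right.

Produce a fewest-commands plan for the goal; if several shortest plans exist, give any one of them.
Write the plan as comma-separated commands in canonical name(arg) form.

start: (7, 4) facing up
[1] after turn(right): (7, 4) facing right
[2] after strafe(right, 1): (7, 3) facing right
minimal: 2 command(s), checked below 2.

turn(right), strafe(right, 1)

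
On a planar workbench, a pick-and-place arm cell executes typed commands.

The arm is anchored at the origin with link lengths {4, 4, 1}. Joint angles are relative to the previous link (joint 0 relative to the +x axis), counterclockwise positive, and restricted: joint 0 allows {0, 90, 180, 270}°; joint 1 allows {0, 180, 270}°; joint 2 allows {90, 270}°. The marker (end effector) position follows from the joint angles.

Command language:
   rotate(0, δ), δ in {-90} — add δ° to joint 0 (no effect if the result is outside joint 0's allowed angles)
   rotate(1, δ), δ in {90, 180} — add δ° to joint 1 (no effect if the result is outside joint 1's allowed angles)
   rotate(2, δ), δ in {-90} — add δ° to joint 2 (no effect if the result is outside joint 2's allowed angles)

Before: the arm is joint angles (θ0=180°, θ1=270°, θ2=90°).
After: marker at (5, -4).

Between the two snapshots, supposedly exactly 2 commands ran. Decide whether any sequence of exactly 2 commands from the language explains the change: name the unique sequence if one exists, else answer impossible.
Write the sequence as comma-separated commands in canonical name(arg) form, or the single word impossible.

start: joint angles (θ0=180°, θ1=270°, θ2=90°)
t=1 rotate(0, -90) ⇒ joint angles (θ0=90°, θ1=270°, θ2=90°)
t=2 rotate(0, -90) ⇒ joint angles (θ0=0°, θ1=270°, θ2=90°)
no rival 2-sequence matches.

rotate(0, -90), rotate(0, -90)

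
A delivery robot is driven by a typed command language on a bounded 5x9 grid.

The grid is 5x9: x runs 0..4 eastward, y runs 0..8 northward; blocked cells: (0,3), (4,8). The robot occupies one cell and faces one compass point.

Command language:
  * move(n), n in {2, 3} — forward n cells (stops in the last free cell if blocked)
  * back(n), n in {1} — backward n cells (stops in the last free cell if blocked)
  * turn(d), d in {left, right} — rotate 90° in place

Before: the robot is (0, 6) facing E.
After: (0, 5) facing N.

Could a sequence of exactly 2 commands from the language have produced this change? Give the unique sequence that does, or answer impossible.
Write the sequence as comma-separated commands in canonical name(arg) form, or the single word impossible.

turn(left), back(1)

key: position moved to (0,5) AND the heading swung to N — translation plus rotation needed
from: (0, 6) facing E
t=1 turn(left) ⇒ (0, 6) facing N
t=2 back(1) ⇒ (0, 5) facing N
uniquely the one of 25 2-step routes that fits.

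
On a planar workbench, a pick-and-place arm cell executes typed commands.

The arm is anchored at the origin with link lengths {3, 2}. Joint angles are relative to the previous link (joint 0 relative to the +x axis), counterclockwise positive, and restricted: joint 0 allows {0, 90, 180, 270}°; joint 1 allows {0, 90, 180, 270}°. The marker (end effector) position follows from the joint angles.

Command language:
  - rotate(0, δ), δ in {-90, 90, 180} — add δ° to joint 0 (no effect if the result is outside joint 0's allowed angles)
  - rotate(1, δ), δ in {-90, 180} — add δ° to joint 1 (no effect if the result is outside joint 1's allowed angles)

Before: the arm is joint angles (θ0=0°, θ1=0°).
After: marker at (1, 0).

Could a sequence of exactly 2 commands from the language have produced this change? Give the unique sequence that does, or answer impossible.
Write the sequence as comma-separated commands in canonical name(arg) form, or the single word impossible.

rotate(1, -90), rotate(1, -90)

start: joint angles (θ0=0°, θ1=0°)
1. rotate(1, -90) → joint angles (θ0=0°, θ1=270°)
2. rotate(1, -90) → joint angles (θ0=0°, θ1=180°)
no other 2-command option fits: unique.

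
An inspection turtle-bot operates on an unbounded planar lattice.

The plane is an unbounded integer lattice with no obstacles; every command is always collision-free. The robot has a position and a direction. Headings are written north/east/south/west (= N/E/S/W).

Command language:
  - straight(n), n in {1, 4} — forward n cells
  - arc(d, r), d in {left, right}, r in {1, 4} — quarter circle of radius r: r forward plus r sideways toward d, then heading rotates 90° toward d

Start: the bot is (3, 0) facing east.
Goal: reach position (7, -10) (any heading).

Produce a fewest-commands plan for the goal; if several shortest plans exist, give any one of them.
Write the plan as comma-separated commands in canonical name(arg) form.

arc(right, 4), straight(4), straight(1), straight(1)

from: (3, 0) facing east
1. arc(right, 4) → (7, -4) facing south
2. straight(4) → (7, -8) facing south
3. straight(1) → (7, -9) facing south
4. straight(1) → (7, -10) facing south
nothing shorter than 4 reaches the goal.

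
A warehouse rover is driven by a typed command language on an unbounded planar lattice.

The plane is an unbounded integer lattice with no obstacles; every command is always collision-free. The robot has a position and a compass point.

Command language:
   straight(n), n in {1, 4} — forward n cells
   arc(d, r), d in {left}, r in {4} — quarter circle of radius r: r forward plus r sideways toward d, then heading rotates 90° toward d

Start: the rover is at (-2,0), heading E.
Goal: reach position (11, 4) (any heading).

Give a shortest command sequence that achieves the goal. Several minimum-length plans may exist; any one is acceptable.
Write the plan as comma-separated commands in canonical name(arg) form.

straight(4), straight(4), straight(1), arc(left, 4)

start: at (-2,0), heading E
1. straight(4) → at (2,0), heading E
2. straight(4) → at (6,0), heading E
3. straight(1) → at (7,0), heading E
4. arc(left, 4) → at (11,4), heading N
minimal: 4 command(s), checked below 4.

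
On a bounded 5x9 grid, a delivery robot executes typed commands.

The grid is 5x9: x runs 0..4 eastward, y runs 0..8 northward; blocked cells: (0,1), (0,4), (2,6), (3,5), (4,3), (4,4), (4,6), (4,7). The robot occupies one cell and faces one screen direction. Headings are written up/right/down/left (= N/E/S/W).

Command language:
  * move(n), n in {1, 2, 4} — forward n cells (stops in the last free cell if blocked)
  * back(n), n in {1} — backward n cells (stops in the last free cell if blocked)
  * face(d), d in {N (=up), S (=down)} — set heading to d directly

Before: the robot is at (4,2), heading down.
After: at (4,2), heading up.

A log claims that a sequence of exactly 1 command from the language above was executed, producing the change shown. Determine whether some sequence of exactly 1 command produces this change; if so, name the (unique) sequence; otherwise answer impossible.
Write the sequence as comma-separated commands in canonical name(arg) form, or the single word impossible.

key: (4,2) unchanged — the single command moves nothing
initial: at (4,2), heading down
step 1 (face(N)): at (4,2), heading up
no rival 1-sequence matches.

face(N)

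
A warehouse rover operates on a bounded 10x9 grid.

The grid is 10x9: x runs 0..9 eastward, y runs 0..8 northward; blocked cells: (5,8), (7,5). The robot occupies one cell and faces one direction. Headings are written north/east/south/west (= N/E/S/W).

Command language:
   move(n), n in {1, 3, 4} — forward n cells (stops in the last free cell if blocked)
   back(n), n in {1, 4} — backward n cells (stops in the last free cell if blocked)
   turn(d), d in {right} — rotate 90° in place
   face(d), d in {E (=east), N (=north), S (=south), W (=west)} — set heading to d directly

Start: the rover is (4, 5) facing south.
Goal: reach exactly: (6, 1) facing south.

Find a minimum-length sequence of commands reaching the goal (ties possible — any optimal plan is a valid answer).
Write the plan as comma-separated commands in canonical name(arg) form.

face(E), move(3), turn(right), move(4)

from: (4, 5) facing south
1. face(E) → (4, 5) facing east
2. move(3) → (6, 5) facing east
3. turn(right) → (6, 5) facing south
4. move(4) → (6, 1) facing south
shorter routes all fall short; 4 is best.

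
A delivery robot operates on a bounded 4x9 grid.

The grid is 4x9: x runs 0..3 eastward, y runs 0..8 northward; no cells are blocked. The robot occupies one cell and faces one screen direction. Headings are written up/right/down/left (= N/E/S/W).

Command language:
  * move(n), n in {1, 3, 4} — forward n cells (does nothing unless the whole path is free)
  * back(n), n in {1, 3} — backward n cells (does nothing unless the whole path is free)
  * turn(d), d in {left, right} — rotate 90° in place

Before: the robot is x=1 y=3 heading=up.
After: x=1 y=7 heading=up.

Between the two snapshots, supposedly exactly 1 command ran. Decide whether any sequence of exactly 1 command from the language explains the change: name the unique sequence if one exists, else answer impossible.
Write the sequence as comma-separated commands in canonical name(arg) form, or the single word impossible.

key: still facing N — the one step turns nothing
start: x=1 y=3 heading=up
step 1 (move(4)): x=1 y=7 heading=up
uniquely the one of 7 1-step routes that fits.

move(4)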